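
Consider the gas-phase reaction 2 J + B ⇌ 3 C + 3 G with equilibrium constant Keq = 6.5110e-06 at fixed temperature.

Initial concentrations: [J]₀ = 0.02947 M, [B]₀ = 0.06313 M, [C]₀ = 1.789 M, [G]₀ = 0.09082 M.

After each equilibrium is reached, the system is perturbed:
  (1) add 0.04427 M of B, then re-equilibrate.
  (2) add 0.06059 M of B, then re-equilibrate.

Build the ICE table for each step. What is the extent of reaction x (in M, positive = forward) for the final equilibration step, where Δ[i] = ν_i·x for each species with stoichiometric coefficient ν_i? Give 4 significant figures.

x = 4.8527e-05 M

Q₀ = 78.23 vs Keq = 6.5110e-06 ⇒ Q>K, reverse
Step 1:
                  J         B         C         G
  I         0.02947   0.06313     1.789   0.09082
  C         0.05988   0.02994  -0.08982  -0.08982
  E         0.08935   0.09307     1.699 9.9538e-04
  solve Keq expr → x = -0.02994; check Q = 6.5110e-06
Then add 0.04427 M of B.
Step 2:
                  J         B         C         G
  I         0.08935    0.1373     1.699 9.9538e-04
  C       -9.1240e-05 -4.5620e-05 1.3686e-04 1.3686e-04
  E         0.08926    0.1373     1.699  0.001132
  solve Keq expr → x = 4.5620e-05; check Q = 6.5110e-06
Then add 0.06059 M of B.
Step 3:
                  J         B         C         G
  I         0.08926    0.1979     1.699  0.001132
  C       -9.7054e-05 -4.8527e-05 1.4558e-04 1.4558e-04
  E         0.08916    0.1978     1.699  0.001278
  solve Keq expr → x = 4.8527e-05; check Q = 6.5110e-06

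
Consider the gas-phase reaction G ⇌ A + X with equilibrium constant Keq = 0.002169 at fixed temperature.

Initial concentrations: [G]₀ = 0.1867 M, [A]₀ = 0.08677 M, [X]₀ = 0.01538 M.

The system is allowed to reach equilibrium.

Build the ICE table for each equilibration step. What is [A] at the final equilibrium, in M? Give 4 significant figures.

[A]_eq = 0.07693 M

Q₀ = 0.007148 vs Keq = 0.002169 ⇒ Q>K, reverse
Step 1:
                   G          A          X
  init        0.1867    0.08677    0.01538
  Δ         0.009839  -0.009839  -0.009839
  eq          0.1965    0.07693   0.005541
  solve Keq expr → x = -0.009839; check Q = 0.002169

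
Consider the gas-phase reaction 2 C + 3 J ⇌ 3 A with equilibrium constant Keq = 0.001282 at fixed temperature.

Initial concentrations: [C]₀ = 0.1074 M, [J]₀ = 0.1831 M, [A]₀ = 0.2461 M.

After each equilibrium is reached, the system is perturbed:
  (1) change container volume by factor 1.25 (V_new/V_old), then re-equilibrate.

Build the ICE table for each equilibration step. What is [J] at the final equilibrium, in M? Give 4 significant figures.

Q₀ = 210.5 vs Keq = 0.001282 ⇒ Q>K, reverse
Step 1:
                  C         J         A
  init       0.1074    0.1831    0.2461
  Δ           0.152    0.2279   -0.2279
  eq         0.2594     0.411   0.01816
  solve Keq expr → x = -0.07598; check Q = 0.001282
Then change container volume by factor 1.25 (V_new/V_old).
Step 2:
                  C         J         A
  init       0.2075    0.3288   0.01453
  Δ        0.001257  0.001886 -0.001886
  eq         0.2087    0.3307   0.01264
  solve Keq expr → x = -6.2852e-04; check Q = 0.001282

[J]_eq = 0.3307 M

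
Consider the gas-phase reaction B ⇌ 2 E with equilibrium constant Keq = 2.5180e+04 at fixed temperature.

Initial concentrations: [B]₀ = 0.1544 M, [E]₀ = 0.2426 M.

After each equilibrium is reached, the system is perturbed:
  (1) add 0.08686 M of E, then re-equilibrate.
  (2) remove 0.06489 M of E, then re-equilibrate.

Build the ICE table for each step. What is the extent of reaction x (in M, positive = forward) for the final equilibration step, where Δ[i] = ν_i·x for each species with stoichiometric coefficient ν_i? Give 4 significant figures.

x = 3.1220e-06 M

Q₀ = 0.3812 vs Keq = 2.5180e+04 ⇒ Q<K, forward
Step 1:
                   B          E
  Initial     0.1544     0.2426
  Change     -0.1544     0.3088
  Equil   1.2074e-05     0.5514
  solve Keq expr → x = 0.1544; check Q = 2.5180e+04
Then add 0.08686 M of E.
Step 2:
                   B          E
  Initial 1.2074e-05     0.6382
  Change  4.1032e-06 -8.2064e-06
  Equil   1.6177e-05     0.6382
  solve Keq expr → x = -4.1032e-06; check Q = 2.5180e+04
Then remove 0.06489 M of E.
Step 3:
                   B          E
  Initial 1.6177e-05     0.5733
  Change  -3.1220e-06 6.2439e-06
  Equil   1.3055e-05     0.5733
  solve Keq expr → x = 3.1220e-06; check Q = 2.5180e+04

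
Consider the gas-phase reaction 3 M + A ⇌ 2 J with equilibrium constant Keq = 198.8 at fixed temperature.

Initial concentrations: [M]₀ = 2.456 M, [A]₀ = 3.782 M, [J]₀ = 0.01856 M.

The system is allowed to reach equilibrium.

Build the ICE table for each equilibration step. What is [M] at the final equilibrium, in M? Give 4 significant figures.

[M]_eq = 0.1588 M

Q₀ = 6.1482e-06 vs Keq = 198.8 ⇒ Q<K, forward
Step 1:
                  M         A         J
  I           2.456     3.782   0.01856
  C          -2.297   -0.7657     1.531
  E          0.1588     3.016      1.55
  solve Keq expr → x = 0.7657; check Q = 198.8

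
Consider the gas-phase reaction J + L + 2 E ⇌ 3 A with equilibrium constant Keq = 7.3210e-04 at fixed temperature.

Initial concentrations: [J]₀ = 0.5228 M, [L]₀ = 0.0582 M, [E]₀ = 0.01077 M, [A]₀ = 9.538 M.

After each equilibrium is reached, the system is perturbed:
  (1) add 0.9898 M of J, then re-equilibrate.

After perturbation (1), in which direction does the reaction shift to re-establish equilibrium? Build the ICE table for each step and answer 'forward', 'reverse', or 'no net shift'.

Q₀ = 2.4586e+08 vs Keq = 7.3210e-04 ⇒ Q>K, reverse
Step 1:
                  J         L         E         A
  init       0.5228    0.0582   0.01077     9.538
  Δ           2.963     2.963     5.927     -8.89
  eq          3.486     3.022     5.938    0.6478
  solve Keq expr → x = -2.963; check Q = 7.3210e-04
Then add 0.9898 M of J.
Step 2:
                  J         L         E         A
  init        4.476     3.022     5.938    0.6478
  Δ        -0.01712  -0.01712  -0.03423   0.05135
  eq          4.459     3.004     5.903    0.6992
  solve Keq expr → x = 0.01712; check Q = 7.3210e-04

Direction: forward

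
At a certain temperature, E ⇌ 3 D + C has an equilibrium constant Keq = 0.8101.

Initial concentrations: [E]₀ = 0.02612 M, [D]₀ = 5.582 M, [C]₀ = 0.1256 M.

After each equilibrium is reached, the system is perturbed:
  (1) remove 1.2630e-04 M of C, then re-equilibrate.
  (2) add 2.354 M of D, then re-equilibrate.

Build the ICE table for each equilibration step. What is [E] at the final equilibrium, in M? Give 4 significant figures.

[E]_eq = 0.1513 M

Q₀ = 836.3 vs Keq = 0.8101 ⇒ Q>K, reverse
Step 1:
                  E         D         C
  Initial   0.02612     5.582    0.1256
  Change     0.1247   -0.3742   -0.1247
  Equil      0.1509     5.208 8.6524e-04
  solve Keq expr → x = -0.1247; check Q = 0.8101
Then remove 1.2630e-04 M of C.
Step 2:
                  E         D         C
  Initial    0.1509     5.208 7.3894e-04
  Change  -1.2539e-04 3.7618e-04 1.2539e-04
  Equil      0.1507     5.208 8.6433e-04
  solve Keq expr → x = 1.2539e-04; check Q = 0.8101
Then add 2.354 M of D.
Step 3:
                  E         D         C
  Initial    0.1507     7.562 8.6433e-04
  Change  5.8069e-04 -0.001742 -5.8069e-04
  Equil      0.1513      7.56 2.8364e-04
  solve Keq expr → x = -5.8069e-04; check Q = 0.8101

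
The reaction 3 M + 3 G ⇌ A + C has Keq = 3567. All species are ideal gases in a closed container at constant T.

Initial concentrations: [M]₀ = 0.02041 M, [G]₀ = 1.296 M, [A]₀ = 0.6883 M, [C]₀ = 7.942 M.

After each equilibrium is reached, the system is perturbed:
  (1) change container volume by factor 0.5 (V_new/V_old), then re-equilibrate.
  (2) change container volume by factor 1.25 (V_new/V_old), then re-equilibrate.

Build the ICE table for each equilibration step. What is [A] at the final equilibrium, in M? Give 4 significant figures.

Q₀ = 2.9537e+05 vs Keq = 3567 ⇒ Q>K, reverse
Step 1:
                    M           G           A           C
  I           0.02041       1.296      0.6883       7.942
  C           0.06345     0.06345    -0.02115    -0.02115
  E           0.08386       1.359      0.6672       7.921
  solve Keq expr → x = -0.02115; check Q = 3567
Then change container volume by factor 0.5 (V_new/V_old).
Step 2:
                    M           G           A           C
  I            0.1677       2.719       1.334       15.84
  C          -0.09806    -0.09806     0.03269     0.03269
  E           0.06965       2.621       1.367       15.87
  solve Keq expr → x = 0.03269; check Q = 3567
Then change container volume by factor 1.25 (V_new/V_old).
Step 3:
                    M           G           A           C
  I           0.05572       2.097       1.094        12.7
  C            0.0185      0.0185   -0.006167   -0.006167
  E           0.07422       2.115       1.087       12.69
  solve Keq expr → x = -0.006167; check Q = 3567

[A]_eq = 1.087 M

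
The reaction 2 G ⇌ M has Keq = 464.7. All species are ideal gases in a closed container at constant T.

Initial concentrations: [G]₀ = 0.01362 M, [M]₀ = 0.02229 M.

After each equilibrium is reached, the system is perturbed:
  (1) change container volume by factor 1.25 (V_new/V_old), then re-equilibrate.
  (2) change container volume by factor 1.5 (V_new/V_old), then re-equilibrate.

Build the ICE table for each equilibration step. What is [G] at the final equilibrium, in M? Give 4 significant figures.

Q₀ = 120.2 vs Keq = 464.7 ⇒ Q<K, forward
Step 1:
                  G         M
  I         0.01362   0.02229
  C       -0.006226  0.003113
  E        0.007394    0.0254
  solve Keq expr → x = 0.003113; check Q = 464.7
Then change container volume by factor 1.25 (V_new/V_old).
Step 2:
                  G         M
  I        0.005915   0.02032
  C       6.4544e-04 -3.2272e-04
  E         0.00656      0.02
  solve Keq expr → x = -3.2272e-04; check Q = 464.7
Then change container volume by factor 1.5 (V_new/V_old).
Step 3:
                  G         M
  I        0.004374   0.01333
  C       8.9253e-04 -4.4627e-04
  E        0.005266   0.01289
  solve Keq expr → x = -4.4627e-04; check Q = 464.7

[G]_eq = 0.005266 M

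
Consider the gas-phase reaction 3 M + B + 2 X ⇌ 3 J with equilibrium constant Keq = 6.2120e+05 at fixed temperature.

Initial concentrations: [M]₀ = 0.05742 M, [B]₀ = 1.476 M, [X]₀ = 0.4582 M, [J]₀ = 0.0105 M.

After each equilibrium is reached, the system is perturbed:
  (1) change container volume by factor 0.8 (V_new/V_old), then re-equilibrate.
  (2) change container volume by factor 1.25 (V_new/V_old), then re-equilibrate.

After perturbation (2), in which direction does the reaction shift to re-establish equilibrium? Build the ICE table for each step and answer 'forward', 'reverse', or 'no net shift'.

Q₀ = 0.01973 vs Keq = 6.2120e+05 ⇒ Q<K, forward
Step 1:
                    M           B           X           J
  Initial     0.05742       1.476      0.4582      0.0105
  Change     -0.05619    -0.01873    -0.03746     0.05619
  Equil      0.001228       1.457      0.4207     0.06669
  solve Keq expr → x = 0.01873; check Q = 6.2120e+05
Then change container volume by factor 0.8 (V_new/V_old).
Step 2:
                    M           B           X           J
  Initial    0.001535       1.822      0.5259     0.08337
  Change  -3.0217e-04 -1.0072e-04 -2.0145e-04  3.0217e-04
  Equil      0.001233       1.821      0.5257     0.08367
  solve Keq expr → x = 1.0072e-04; check Q = 6.2120e+05
Then change container volume by factor 1.25 (V_new/V_old).
Step 3:
                    M           B           X           J
  Initial  9.8610e-04       1.457      0.4206     0.06693
  Change   2.4174e-04  8.0579e-05  1.6116e-04 -2.4174e-04
  Equil      0.001228       1.457      0.4207     0.06669
  solve Keq expr → x = -8.0579e-05; check Q = 6.2120e+05

Direction: reverse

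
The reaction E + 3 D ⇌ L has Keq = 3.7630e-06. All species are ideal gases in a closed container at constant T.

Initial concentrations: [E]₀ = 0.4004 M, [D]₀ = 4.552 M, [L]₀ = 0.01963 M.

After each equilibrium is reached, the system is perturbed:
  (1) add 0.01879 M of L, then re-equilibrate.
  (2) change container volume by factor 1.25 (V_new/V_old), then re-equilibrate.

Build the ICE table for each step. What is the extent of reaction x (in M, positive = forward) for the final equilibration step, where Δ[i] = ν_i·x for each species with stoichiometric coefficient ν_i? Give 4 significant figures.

x = -6.5472e-05 M

Q₀ = 5.1978e-04 vs Keq = 3.7630e-06 ⇒ Q>K, reverse
Step 1:
                    E           D           L
  Initial      0.4004       4.552     0.01963
  Change      0.01948     0.05843    -0.01948
  Equil        0.4199        4.61  1.5484e-04
  solve Keq expr → x = -0.01948; check Q = 3.7630e-06
Then add 0.01879 M of L.
Step 2:
                    E           D           L
  Initial      0.4199        4.61     0.01894
  Change      0.01878     0.05633    -0.01878
  Equil        0.4387       4.667  1.6776e-04
  solve Keq expr → x = -0.01878; check Q = 3.7630e-06
Then change container volume by factor 1.25 (V_new/V_old).
Step 3:
                    E           D           L
  Initial      0.3509       3.733  1.3421e-04
  Change   6.5472e-05  1.9641e-04 -6.5472e-05
  Equil         0.351       3.734  6.8740e-05
  solve Keq expr → x = -6.5472e-05; check Q = 3.7630e-06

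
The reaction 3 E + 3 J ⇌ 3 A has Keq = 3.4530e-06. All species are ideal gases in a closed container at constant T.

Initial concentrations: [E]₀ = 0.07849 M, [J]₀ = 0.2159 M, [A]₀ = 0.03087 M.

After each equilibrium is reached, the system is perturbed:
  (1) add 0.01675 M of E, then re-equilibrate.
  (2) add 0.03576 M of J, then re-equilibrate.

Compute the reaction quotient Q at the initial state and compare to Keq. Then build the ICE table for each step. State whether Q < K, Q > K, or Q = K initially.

Q₀ = 6.045 vs Keq = 3.4530e-06 ⇒ Q>K, reverse
Step 1:
                   E          J          A
  I          0.07849     0.2159    0.03087
  C          0.03046    0.03046   -0.03046
  E            0.109     0.2464 4.0571e-04
  solve Keq expr → x = -0.01015; check Q = 3.4530e-06
Then add 0.01675 M of E.
Step 2:
                   E          J          A
  I           0.1257     0.2464 4.0571e-04
  C       -6.2024e-05 -6.2024e-05 6.2024e-05
  E           0.1256     0.2463 4.6774e-04
  solve Keq expr → x = 2.0675e-05; check Q = 3.4530e-06
Then add 0.03576 M of J.
Step 3:
                   E          J          A
  I           0.1256     0.2821 4.6774e-04
  C       -6.7494e-05 -6.7494e-05 6.7494e-05
  E           0.1256      0.282 5.3523e-04
  solve Keq expr → x = 2.2498e-05; check Q = 3.4530e-06

Q₀ = 6.045; Q > K (proceeds reverse)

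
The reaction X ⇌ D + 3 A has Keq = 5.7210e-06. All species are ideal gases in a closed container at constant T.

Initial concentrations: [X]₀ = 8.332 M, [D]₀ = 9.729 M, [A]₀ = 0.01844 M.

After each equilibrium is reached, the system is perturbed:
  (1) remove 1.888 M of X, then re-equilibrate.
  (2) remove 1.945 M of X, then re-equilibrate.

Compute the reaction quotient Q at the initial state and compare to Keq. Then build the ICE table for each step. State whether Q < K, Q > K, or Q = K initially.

Q₀ = 7.3215e-06; Q > K (proceeds reverse)

Q₀ = 7.3215e-06 vs Keq = 5.7210e-06 ⇒ Q>K, reverse
Step 1:
                  X         D         A
  I           8.332     9.729   0.01844
  C       4.8499e-04 -4.8499e-04 -0.001455
  E           8.332     9.729   0.01699
  solve Keq expr → x = -4.8499e-04; check Q = 5.7210e-06
Then remove 1.888 M of X.
Step 2:
                  X         D         A
  I           6.444     9.729   0.01699
  C       4.6451e-04 -4.6451e-04 -0.001394
  E           6.445     9.728   0.01559
  solve Keq expr → x = -4.6451e-04; check Q = 5.7210e-06
Then remove 1.945 M of X.
Step 3:
                  X         D         A
  I             4.5     9.728   0.01559
  C       5.8622e-04 -5.8622e-04 -0.001759
  E           4.501     9.727   0.01383
  solve Keq expr → x = -5.8622e-04; check Q = 5.7210e-06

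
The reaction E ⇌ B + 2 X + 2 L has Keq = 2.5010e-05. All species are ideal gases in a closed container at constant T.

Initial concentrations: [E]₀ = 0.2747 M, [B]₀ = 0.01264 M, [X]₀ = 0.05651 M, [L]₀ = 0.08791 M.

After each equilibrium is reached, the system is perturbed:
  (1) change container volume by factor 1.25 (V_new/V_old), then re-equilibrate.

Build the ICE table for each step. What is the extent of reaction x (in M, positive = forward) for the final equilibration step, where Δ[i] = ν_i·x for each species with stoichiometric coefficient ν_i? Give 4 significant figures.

x = 0.007622 M

Q₀ = 1.1356e-06 vs Keq = 2.5010e-05 ⇒ Q<K, forward
Step 1:
                  E         B         X         L
  I          0.2747   0.01264   0.05651   0.08791
  C        -0.02236   0.02236   0.04473   0.04473
  E          0.2523     0.035    0.1012    0.1326
  solve Keq expr → x = 0.02236; check Q = 2.5010e-05
Then change container volume by factor 1.25 (V_new/V_old).
Step 2:
                  E         B         X         L
  I          0.2019     0.028   0.08099    0.1061
  C       -0.007622  0.007622   0.01524   0.01524
  E          0.1942   0.03562   0.09623    0.1214
  solve Keq expr → x = 0.007622; check Q = 2.5010e-05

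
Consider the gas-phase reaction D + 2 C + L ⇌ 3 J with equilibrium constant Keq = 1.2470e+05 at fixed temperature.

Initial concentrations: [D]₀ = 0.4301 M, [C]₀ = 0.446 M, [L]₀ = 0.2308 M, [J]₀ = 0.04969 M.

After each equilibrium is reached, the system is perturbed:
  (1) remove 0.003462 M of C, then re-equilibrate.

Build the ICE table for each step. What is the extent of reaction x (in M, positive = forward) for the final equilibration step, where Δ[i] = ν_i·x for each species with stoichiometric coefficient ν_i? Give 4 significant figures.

x = -0.001242 M

Q₀ = 0.006213 vs Keq = 1.2470e+05 ⇒ Q<K, forward
Step 1:
                    D           C           L           J
  Initial      0.4301       0.446      0.2308     0.04969
  Change      -0.2109     -0.4218     -0.2109      0.6327
  Equil        0.2192     0.02418     0.01989      0.6824
  solve Keq expr → x = 0.2109; check Q = 1.2470e+05
Then remove 0.003462 M of C.
Step 2:
                    D           C           L           J
  Initial      0.2192     0.02072     0.01989      0.6824
  Change     0.001242    0.002483    0.001242   -0.003725
  Equil        0.2204      0.0232     0.02113      0.6787
  solve Keq expr → x = -0.001242; check Q = 1.2470e+05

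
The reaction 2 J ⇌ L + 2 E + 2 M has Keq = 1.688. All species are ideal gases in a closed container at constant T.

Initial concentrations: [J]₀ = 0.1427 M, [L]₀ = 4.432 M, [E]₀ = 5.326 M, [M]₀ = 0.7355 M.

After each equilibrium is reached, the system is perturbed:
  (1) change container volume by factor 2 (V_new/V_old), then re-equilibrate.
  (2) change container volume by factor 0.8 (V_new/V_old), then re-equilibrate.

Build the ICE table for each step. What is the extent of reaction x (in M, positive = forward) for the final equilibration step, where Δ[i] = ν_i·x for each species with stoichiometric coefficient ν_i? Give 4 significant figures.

x = -0.01609 M

Q₀ = 3340 vs Keq = 1.688 ⇒ Q>K, reverse
Step 1:
                  J         L         E         M
  init       0.1427     4.432     5.326    0.7355
  Δ          0.6301   -0.3151   -0.6301   -0.6301
  eq         0.7728     4.117     4.696    0.1054
  solve Keq expr → x = -0.3151; check Q = 1.688
Then change container volume by factor 2 (V_new/V_old).
Step 2:
                  J         L         E         M
  init       0.3864     2.058     2.348   0.05269
  Δ        -0.06639   0.03319   0.06639   0.06639
  eq           0.32     2.092     2.414    0.1191
  solve Keq expr → x = 0.03319; check Q = 1.688
Then change container volume by factor 0.8 (V_new/V_old).
Step 3:
                  J         L         E         M
  init          0.4     2.615     3.018    0.1488
  Δ         0.03217  -0.01609  -0.03217  -0.03217
  eq         0.4322     2.598     2.986    0.1167
  solve Keq expr → x = -0.01609; check Q = 1.688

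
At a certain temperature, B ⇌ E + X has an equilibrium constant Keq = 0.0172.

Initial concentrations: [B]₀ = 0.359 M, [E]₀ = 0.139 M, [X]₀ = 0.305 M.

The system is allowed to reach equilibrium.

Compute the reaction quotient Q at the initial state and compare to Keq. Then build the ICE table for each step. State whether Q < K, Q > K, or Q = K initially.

Q₀ = 0.1181 vs Keq = 0.0172 ⇒ Q>K, reverse
Step 1:
                    B           E           X
  Initial       0.359       0.139       0.305
  Change       0.1004     -0.1004     -0.1004
  Equil        0.4594     0.03862      0.2046
  solve Keq expr → x = -0.1004; check Q = 0.0172

Q₀ = 0.1181; Q > K (proceeds reverse)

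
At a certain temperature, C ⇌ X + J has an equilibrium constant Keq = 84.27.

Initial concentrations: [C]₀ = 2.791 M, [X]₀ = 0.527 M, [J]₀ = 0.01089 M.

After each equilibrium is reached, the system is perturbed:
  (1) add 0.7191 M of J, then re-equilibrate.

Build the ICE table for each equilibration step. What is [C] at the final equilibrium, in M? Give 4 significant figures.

Q₀ = 0.002056 vs Keq = 84.27 ⇒ Q<K, forward
Step 1:
                  C         X         J
  I           2.791     0.527   0.01089
  C          -2.688     2.688     2.688
  E           0.103     3.215     2.699
  solve Keq expr → x = 2.688; check Q = 84.27
Then add 0.7191 M of J.
Step 2:
                  C         X         J
  I           0.103     3.215     3.418
  C         0.02544  -0.02544  -0.02544
  E          0.1284      3.19     3.393
  solve Keq expr → x = -0.02544; check Q = 84.27

[C]_eq = 0.1284 M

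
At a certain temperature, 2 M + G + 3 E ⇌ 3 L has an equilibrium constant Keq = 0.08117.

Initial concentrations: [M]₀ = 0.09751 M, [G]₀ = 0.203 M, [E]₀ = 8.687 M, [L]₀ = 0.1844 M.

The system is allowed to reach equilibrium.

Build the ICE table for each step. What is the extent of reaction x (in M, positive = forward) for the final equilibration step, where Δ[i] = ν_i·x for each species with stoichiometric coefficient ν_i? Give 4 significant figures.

x = 0.02638 M

Q₀ = 0.004955 vs Keq = 0.08117 ⇒ Q<K, forward
Step 1:
                  M         G         E         L
  init      0.09751     0.203     8.687    0.1844
  Δ        -0.05277  -0.02638  -0.07915   0.07915
  eq        0.04474    0.1766     8.608    0.2635
  solve Keq expr → x = 0.02638; check Q = 0.08117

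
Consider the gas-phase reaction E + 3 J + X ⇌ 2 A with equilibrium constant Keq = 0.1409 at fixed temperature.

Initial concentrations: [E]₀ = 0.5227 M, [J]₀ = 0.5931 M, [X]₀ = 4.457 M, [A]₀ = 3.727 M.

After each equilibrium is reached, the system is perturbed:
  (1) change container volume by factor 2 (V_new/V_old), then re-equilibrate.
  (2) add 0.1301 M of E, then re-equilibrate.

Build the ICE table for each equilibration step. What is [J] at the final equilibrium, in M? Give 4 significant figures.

[J]_eq = 1.534 M

Q₀ = 28.58 vs Keq = 0.1409 ⇒ Q>K, reverse
Step 1:
                   E          J          X          A
  init        0.5227     0.5931      4.457      3.727
  Δ           0.5184      1.555     0.5184     -1.037
  eq           1.041      2.148      4.975       2.69
  solve Keq expr → x = -0.5184; check Q = 0.1409
Then change container volume by factor 2 (V_new/V_old).
Step 2:
                   E          J          X          A
  init        0.5206      1.074      2.488      1.345
  Δ           0.1685     0.5054     0.1685    -0.3369
  eq           0.689       1.58      2.656      1.008
  solve Keq expr → x = -0.1685; check Q = 0.1409
Then add 0.1301 M of E.
Step 3:
                   E          J          X          A
  init        0.8191       1.58      2.656      1.008
  Δ         -0.01531   -0.04592   -0.01531    0.03061
  eq          0.8038      1.534      2.641      1.039
  solve Keq expr → x = 0.01531; check Q = 0.1409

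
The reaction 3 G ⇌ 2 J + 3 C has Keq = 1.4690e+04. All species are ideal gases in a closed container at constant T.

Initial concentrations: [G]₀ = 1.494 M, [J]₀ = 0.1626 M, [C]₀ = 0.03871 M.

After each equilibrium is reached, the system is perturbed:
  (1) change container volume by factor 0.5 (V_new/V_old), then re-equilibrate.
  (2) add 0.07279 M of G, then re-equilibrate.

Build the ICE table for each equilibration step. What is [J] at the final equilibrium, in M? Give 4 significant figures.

Q₀ = 4.5990e-07 vs Keq = 1.4690e+04 ⇒ Q<K, forward
Step 1:
                  G         J         C
  I           1.494    0.1626   0.03871
  C           -1.43     0.953      1.43
  E         0.06449     1.116     1.468
  solve Keq expr → x = 0.4765; check Q = 1.4690e+04
Then change container volume by factor 0.5 (V_new/V_old).
Step 2:
                  G         J         C
  I           0.129     2.231     2.936
  C         0.06827  -0.04551  -0.06827
  E          0.1972     2.186     2.868
  solve Keq expr → x = -0.02276; check Q = 1.4690e+04
Then add 0.07279 M of G.
Step 3:
                  G         J         C
  I            0.27     2.186     2.868
  C         -0.0656   0.04373    0.0656
  E          0.2044     2.229     2.934
  solve Keq expr → x = 0.02187; check Q = 1.4690e+04

[J]_eq = 2.229 M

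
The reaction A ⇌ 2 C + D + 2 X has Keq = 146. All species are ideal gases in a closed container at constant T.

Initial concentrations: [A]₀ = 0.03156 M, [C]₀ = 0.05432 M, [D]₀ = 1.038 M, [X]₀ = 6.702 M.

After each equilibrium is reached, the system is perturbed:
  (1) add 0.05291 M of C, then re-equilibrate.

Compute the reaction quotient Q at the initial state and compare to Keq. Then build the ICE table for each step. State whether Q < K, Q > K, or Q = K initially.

Q₀ = 4.359 vs Keq = 146 ⇒ Q<K, forward
Step 1:
                  A         C         D         X
  I         0.03156   0.05432     1.038     6.702
  C        -0.02757   0.05514   0.02757   0.05514
  E        0.003992    0.1095     1.066     6.757
  solve Keq expr → x = 0.02757; check Q = 146
Then add 0.05291 M of C.
Step 2:
                  A         C         D         X
  I        0.003992    0.1624     1.066     6.757
  C        0.003918 -0.007835 -0.003918 -0.007835
  E         0.00791    0.1545     1.062     6.749
  solve Keq expr → x = -0.003918; check Q = 146

Q₀ = 4.359; Q < K (proceeds forward)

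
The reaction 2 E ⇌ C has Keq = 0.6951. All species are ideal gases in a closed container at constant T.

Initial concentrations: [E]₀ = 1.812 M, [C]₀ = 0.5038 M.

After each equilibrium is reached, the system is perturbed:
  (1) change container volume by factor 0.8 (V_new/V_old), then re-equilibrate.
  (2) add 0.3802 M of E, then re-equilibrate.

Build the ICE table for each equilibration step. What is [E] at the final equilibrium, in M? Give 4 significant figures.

Q₀ = 0.1534 vs Keq = 0.6951 ⇒ Q<K, forward
Step 1:
                    E           C
  I             1.812      0.5038
  C           -0.7028      0.3514
  E             1.109      0.8552
  solve Keq expr → x = 0.3514; check Q = 0.6951
Then change container volume by factor 0.8 (V_new/V_old).
Step 2:
                    E           C
  I             1.387       1.069
  C           -0.1138      0.0569
  E             1.273       1.126
  solve Keq expr → x = 0.0569; check Q = 0.6951
Then add 0.3802 M of E.
Step 3:
                    E           C
  I             1.653       1.126
  C           -0.2985      0.1492
  E             1.354       1.275
  solve Keq expr → x = 0.1492; check Q = 0.6951

[E]_eq = 1.354 M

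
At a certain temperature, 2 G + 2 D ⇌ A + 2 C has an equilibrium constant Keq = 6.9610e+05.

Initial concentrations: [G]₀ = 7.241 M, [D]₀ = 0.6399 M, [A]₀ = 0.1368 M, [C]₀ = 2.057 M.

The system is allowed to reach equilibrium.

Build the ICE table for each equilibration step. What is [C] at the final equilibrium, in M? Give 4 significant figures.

Q₀ = 0.02696 vs Keq = 6.9610e+05 ⇒ Q<K, forward
Step 1:
                  G         D         A         C
  Initial     7.241    0.6399    0.1368     2.057
  Change    -0.6396   -0.6396    0.3198    0.6396
  Equil       6.601 3.3082e-04    0.4566     2.697
  solve Keq expr → x = 0.3198; check Q = 6.9610e+05

[C]_eq = 2.697 M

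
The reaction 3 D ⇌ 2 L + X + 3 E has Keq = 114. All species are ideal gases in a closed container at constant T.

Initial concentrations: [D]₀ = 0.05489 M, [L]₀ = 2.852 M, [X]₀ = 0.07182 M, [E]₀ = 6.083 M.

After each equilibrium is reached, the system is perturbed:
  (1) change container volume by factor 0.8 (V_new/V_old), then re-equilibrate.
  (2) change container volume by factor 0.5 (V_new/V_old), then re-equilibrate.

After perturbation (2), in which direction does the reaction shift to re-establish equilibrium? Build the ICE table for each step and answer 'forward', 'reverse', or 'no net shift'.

Direction: reverse

Q₀ = 7.9509e+05 vs Keq = 114 ⇒ Q>K, reverse
Step 1:
                  D         L         X         E
  I         0.05489     2.852   0.07182     6.083
  C          0.2111   -0.1408  -0.07038   -0.2111
  E           0.266     2.711  0.001442     5.872
  solve Keq expr → x = -0.07038; check Q = 114
Then change container volume by factor 0.8 (V_new/V_old).
Step 2:
                  D         L         X         E
  I          0.3325     3.389  0.001803      7.34
  C        0.002569 -0.001712 -8.5619e-04 -0.002569
  E          0.3351     3.387 9.4646e-04     7.337
  solve Keq expr → x = -8.5619e-04; check Q = 114
Then change container volume by factor 0.5 (V_new/V_old).
Step 3:
                  D         L         X         E
  I          0.6702     6.775  0.001893     14.67
  C        0.004952 -0.003301 -0.001651 -0.004952
  E          0.6751     6.771 2.4238e-04     14.67
  solve Keq expr → x = -0.001651; check Q = 114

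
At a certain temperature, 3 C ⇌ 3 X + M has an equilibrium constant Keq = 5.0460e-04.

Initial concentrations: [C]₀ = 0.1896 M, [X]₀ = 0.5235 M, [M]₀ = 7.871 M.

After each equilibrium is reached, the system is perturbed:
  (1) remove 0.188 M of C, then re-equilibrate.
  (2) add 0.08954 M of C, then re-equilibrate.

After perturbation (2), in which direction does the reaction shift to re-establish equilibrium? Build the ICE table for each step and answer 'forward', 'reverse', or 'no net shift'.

Direction: forward

Q₀ = 165.7 vs Keq = 5.0460e-04 ⇒ Q>K, reverse
Step 1:
                    C           X           M
  init         0.1896      0.5235       7.871
  Δ            0.4959     -0.4959     -0.1653
  eq           0.6855     0.02763       7.706
  solve Keq expr → x = -0.1653; check Q = 5.0460e-04
Then remove 0.188 M of C.
Step 2:
                    C           X           M
  init         0.4975     0.02763       7.706
  Δ          0.007282   -0.007282   -0.002427
  eq           0.5048     0.02035       7.703
  solve Keq expr → x = -0.002427; check Q = 5.0460e-04
Then add 0.08954 M of C.
Step 3:
                    C           X           M
  init         0.5943     0.02035       7.703
  Δ         -0.003468    0.003468    0.001156
  eq           0.5908     0.02382       7.704
  solve Keq expr → x = 0.001156; check Q = 5.0460e-04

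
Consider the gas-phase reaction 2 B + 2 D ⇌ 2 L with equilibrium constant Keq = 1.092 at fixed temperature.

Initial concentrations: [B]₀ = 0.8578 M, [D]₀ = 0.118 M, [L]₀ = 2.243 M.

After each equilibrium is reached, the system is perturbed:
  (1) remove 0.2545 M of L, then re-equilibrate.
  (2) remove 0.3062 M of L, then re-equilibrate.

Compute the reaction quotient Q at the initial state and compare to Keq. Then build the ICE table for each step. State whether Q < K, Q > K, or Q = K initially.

Q₀ = 491; Q > K (proceeds reverse)

Q₀ = 491 vs Keq = 1.092 ⇒ Q>K, reverse
Step 1:
                   B          D          L
  I           0.8578      0.118      2.243
  C           0.7596     0.7596    -0.7596
  E            1.617     0.8776      1.483
  solve Keq expr → x = -0.3798; check Q = 1.092
Then remove 0.2545 M of L.
Step 2:
                   B          D          L
  I            1.617     0.8776      1.229
  C         -0.07206   -0.07206    0.07206
  E            1.545     0.8056      1.301
  solve Keq expr → x = 0.03603; check Q = 1.092
Then remove 0.3062 M of L.
Step 3:
                   B          D          L
  I            1.545     0.8056     0.9947
  C         -0.09109   -0.09109    0.09109
  E            1.454     0.7145      1.086
  solve Keq expr → x = 0.04554; check Q = 1.092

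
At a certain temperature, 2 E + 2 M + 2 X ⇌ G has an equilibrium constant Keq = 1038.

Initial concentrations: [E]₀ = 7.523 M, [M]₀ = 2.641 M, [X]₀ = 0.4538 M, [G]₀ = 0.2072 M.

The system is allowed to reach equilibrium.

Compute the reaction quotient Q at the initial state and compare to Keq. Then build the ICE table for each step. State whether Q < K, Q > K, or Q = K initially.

Q₀ = 0.002549; Q < K (proceeds forward)

Q₀ = 0.002549 vs Keq = 1038 ⇒ Q<K, forward
Step 1:
                  E         M         X         G
  init        7.523     2.641    0.4538    0.2072
  Δ         -0.4525   -0.4525   -0.4525    0.2262
  eq          7.071     2.189  0.001321    0.4334
  solve Keq expr → x = 0.2262; check Q = 1038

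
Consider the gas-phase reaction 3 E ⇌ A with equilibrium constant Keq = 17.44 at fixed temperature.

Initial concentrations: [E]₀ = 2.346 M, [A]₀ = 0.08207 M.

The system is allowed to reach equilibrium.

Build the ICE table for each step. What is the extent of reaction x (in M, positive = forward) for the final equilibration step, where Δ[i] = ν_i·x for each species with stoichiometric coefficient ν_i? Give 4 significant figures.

x = 0.6653 M

Q₀ = 0.006356 vs Keq = 17.44 ⇒ Q<K, forward
Step 1:
                  E         A
  Initial     2.346   0.08207
  Change     -1.996    0.6653
  Equil        0.35    0.7474
  solve Keq expr → x = 0.6653; check Q = 17.44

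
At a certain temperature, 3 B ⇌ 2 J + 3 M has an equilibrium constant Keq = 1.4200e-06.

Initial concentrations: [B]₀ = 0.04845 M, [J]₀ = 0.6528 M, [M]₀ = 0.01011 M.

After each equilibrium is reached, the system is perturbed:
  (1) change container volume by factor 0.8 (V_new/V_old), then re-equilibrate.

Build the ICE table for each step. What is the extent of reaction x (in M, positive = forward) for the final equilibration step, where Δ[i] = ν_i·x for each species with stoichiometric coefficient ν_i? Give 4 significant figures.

x = -4.9281e-05 M

Q₀ = 0.003872 vs Keq = 1.4200e-06 ⇒ Q>K, reverse
Step 1:
                    B           J           M
  Initial     0.04845      0.6528     0.01011
  Change     0.009243   -0.006162   -0.009243
  Equil       0.05769      0.6466  8.6718e-04
  solve Keq expr → x = -0.003081; check Q = 1.4200e-06
Then change container volume by factor 0.8 (V_new/V_old).
Step 2:
                    B           J           M
  Initial     0.07212      0.8083    0.001084
  Change   1.4784e-04 -9.8562e-05 -1.4784e-04
  Equil       0.07226      0.8082  9.3613e-04
  solve Keq expr → x = -4.9281e-05; check Q = 1.4200e-06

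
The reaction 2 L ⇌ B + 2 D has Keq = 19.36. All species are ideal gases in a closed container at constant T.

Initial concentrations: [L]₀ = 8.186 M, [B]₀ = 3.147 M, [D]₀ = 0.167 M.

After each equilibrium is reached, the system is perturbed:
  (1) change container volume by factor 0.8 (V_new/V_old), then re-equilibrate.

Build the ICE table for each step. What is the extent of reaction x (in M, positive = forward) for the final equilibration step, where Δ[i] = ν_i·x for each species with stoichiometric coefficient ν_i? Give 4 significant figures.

x = -0.1244 M

Q₀ = 0.00131 vs Keq = 19.36 ⇒ Q<K, forward
Step 1:
                  L         B         D
  I           8.186     3.147     0.167
  C          -5.237     2.618     5.237
  E           2.949     5.765     5.404
  solve Keq expr → x = 2.618; check Q = 19.36
Then change container volume by factor 0.8 (V_new/V_old).
Step 2:
                  L         B         D
  I           3.686     7.207     6.755
  C          0.2489   -0.1244   -0.2489
  E           3.935     7.082     6.506
  solve Keq expr → x = -0.1244; check Q = 19.36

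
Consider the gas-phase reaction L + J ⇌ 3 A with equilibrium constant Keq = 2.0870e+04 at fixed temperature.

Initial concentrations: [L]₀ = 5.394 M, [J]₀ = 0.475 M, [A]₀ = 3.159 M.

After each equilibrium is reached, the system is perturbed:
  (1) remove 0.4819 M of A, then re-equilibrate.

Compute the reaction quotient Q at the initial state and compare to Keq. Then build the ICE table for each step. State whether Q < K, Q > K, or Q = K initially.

Q₀ = 12.3 vs Keq = 2.0870e+04 ⇒ Q<K, forward
Step 1:
                  L         J         A
  I           5.394     0.475     3.159
  C         -0.4741   -0.4741     1.422
  E            4.92 9.3638e-04     4.581
  solve Keq expr → x = 0.4741; check Q = 2.0870e+04
Then remove 0.4819 M of A.
Step 2:
                  L         J         A
  I            4.92 9.3638e-04     4.099
  C       -2.6508e-04 -2.6508e-04 7.9523e-04
  E            4.92 6.7131e-04       4.1
  solve Keq expr → x = 2.6508e-04; check Q = 2.0870e+04

Q₀ = 12.3; Q < K (proceeds forward)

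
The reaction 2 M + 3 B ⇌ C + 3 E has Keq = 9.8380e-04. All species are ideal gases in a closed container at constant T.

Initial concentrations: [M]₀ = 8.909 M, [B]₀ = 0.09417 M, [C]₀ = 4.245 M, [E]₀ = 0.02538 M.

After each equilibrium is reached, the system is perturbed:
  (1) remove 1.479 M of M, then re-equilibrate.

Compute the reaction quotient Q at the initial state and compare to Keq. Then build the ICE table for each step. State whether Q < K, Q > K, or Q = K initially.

Q₀ = 0.001047 vs Keq = 9.8380e-04 ⇒ Q>K, reverse
Step 1:
                    M           B           C           E
  I             8.909     0.09417       4.245     0.02538
  C        2.7465e-04  4.1197e-04 -1.3732e-04 -4.1197e-04
  E             8.909     0.09458       4.245     0.02497
  solve Keq expr → x = -1.3732e-04; check Q = 9.8380e-04
Then remove 1.479 M of M.
Step 2:
                    M           B           C           E
  I              7.43     0.09458       4.245     0.02497
  C          0.001535    0.002303 -7.6761e-04   -0.002303
  E             7.432     0.09688       4.244     0.02267
  solve Keq expr → x = -7.6761e-04; check Q = 9.8380e-04

Q₀ = 0.001047; Q > K (proceeds reverse)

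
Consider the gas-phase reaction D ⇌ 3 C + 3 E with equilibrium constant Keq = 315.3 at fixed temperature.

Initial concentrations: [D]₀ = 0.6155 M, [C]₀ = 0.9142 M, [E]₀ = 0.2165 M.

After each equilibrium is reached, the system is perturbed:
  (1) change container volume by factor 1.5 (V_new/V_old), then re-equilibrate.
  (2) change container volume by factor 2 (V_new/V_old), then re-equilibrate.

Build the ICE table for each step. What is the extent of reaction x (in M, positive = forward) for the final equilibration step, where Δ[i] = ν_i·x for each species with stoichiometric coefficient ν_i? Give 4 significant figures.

Q₀ = 0.0126 vs Keq = 315.3 ⇒ Q<K, forward
Step 1:
                   D          C          E
  init        0.6155     0.9142     0.2165
  Δ          -0.4599       1.38       1.38
  eq          0.1556      2.294      1.596
  solve Keq expr → x = 0.4599; check Q = 315.3
Then change container volume by factor 1.5 (V_new/V_old).
Step 2:
                   D          C          E
  init        0.1038      1.529      1.064
  Δ         -0.06947     0.2084     0.2084
  eq         0.03428      1.738      1.272
  solve Keq expr → x = 0.06947; check Q = 315.3
Then change container volume by factor 2 (V_new/V_old).
Step 3:
                   D          C          E
  init       0.01714     0.8688     0.6362
  Δ         -0.01635    0.04906    0.04906
  eq      7.8932e-04     0.9179     0.6853
  solve Keq expr → x = 0.01635; check Q = 315.3

x = 0.01635 M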